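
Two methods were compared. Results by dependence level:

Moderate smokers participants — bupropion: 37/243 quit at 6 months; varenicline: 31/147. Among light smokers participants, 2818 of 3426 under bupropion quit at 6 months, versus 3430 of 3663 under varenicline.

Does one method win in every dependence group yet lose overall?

No

Moderate smokers: bupropion 37/243 = 15.2%, varenicline 31/147 = 21.1% → varenicline
Light smokers: bupropion 2818/3426 = 82.3%, varenicline 3430/3663 = 93.6% → varenicline
Overall: bupropion 2855/3669 = 77.8%, varenicline 3461/3810 = 90.8% → varenicline
Varenicline wins overall and in every dependence group — no reversal.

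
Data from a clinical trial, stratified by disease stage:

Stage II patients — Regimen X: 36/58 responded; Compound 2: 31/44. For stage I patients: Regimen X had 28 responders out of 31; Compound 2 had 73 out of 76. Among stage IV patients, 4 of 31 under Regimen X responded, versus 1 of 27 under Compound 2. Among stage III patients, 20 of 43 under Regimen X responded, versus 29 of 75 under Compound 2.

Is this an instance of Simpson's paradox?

No

Stage II: Regimen X 36/58 = 62.1%, Compound 2 31/44 = 70.5% → Compound 2
Stage I: Regimen X 28/31 = 90.3%, Compound 2 73/76 = 96.1% → Compound 2
Stage IV: Regimen X 4/31 = 12.9%, Compound 2 1/27 = 3.7% → Regimen X
Stage III: Regimen X 20/43 = 46.5%, Compound 2 29/75 = 38.7% → Regimen X
Overall: Regimen X 88/163 = 54.0%, Compound 2 134/222 = 60.4% → Compound 2
Neither sweeps: Regimen X wins 2 of 4 groups, Compound 2 wins 2. Compound 2 wins overall but not every group — no Simpson reversal.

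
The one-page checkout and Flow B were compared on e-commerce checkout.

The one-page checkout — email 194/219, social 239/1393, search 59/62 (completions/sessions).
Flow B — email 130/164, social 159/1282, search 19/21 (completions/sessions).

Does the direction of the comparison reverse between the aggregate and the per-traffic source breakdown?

No

Email: the one-page checkout 194/219 = 88.6%, Flow B 130/164 = 79.3% → the one-page checkout
Social: the one-page checkout 239/1393 = 17.2%, Flow B 159/1282 = 12.4% → the one-page checkout
Search: the one-page checkout 59/62 = 95.2%, Flow B 19/21 = 90.5% → the one-page checkout
Overall: the one-page checkout 492/1674 = 29.4%, Flow B 308/1467 = 21.0% → the one-page checkout
The one-page checkout wins overall and in every traffic group — no reversal.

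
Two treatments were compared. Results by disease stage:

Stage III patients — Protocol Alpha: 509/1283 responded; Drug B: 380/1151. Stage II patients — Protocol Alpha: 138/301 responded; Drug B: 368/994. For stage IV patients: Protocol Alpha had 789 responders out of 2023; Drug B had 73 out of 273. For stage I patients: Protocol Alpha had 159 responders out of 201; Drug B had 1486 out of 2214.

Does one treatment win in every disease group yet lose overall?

Stage III: Protocol Alpha 509/1283 = 39.7%, Drug B 380/1151 = 33.0% → Protocol Alpha
Stage II: Protocol Alpha 138/301 = 45.8%, Drug B 368/994 = 37.0% → Protocol Alpha
Stage IV: Protocol Alpha 789/2023 = 39.0%, Drug B 73/273 = 26.7% → Protocol Alpha
Stage I: Protocol Alpha 159/201 = 79.1%, Drug B 1486/2214 = 67.1% → Protocol Alpha
Overall: Protocol Alpha 1595/3808 = 41.9%, Drug B 2307/4632 = 49.8% → Drug B
Protocol Alpha wins each disease group but Drug B wins overall — the comparison reverses. Protocol Alpha's patients skew toward stage IV, which has a lower base rate.

Yes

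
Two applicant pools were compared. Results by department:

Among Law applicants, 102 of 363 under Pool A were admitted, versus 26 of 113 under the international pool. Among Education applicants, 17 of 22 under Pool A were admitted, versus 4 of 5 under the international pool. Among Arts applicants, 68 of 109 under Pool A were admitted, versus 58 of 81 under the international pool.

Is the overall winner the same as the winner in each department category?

No

Law: Pool A 102/363 = 28.1%, the international pool 26/113 = 23.0% → Pool A
Education: Pool A 17/22 = 77.3%, the international pool 4/5 = 80.0% → the international pool
Arts: Pool A 68/109 = 62.4%, the international pool 58/81 = 71.6% → the international pool
Overall: Pool A 187/494 = 37.9%, the international pool 88/199 = 44.2% → the international pool
Neither sweeps: Pool A wins 1 of 3 groups, the international pool wins 2. The international pool wins overall but not every group — no Simpson reversal.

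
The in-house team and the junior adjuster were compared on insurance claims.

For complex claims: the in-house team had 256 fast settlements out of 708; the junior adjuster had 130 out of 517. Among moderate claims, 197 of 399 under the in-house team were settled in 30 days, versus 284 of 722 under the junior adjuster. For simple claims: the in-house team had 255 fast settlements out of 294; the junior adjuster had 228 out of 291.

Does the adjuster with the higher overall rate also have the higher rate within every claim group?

Yes

Complex: the in-house team 256/708 = 36.2%, the junior adjuster 130/517 = 25.1% → the in-house team
Moderate: the in-house team 197/399 = 49.4%, the junior adjuster 284/722 = 39.3% → the in-house team
Simple: the in-house team 255/294 = 86.7%, the junior adjuster 228/291 = 78.4% → the in-house team
Overall: the in-house team 708/1401 = 50.5%, the junior adjuster 642/1530 = 42.0% → the in-house team
The in-house team wins overall and in every claim group — no reversal.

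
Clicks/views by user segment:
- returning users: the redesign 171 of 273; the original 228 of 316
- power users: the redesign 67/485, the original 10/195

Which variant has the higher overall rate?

Returning users: the redesign 171/273 = 62.6%, the original 228/316 = 72.2% → the original
Power users: the redesign 67/485 = 13.8%, the original 10/195 = 5.1% → the redesign
Overall: the redesign 238/758 = 31.4%, the original 238/511 = 46.6% → the original
(Neither sweeps every user group, but the original has the higher pooled rate.)

the original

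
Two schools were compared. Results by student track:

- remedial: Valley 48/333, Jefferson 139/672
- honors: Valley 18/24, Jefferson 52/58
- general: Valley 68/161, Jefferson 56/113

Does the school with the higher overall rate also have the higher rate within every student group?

Remedial: Valley 48/333 = 14.4%, Jefferson 139/672 = 20.7% → Jefferson
Honors: Valley 18/24 = 75.0%, Jefferson 52/58 = 89.7% → Jefferson
General: Valley 68/161 = 42.2%, Jefferson 56/113 = 49.6% → Jefferson
Overall: Valley 134/518 = 25.9%, Jefferson 247/843 = 29.3% → Jefferson
Jefferson wins overall and in every student group — no reversal.

Yes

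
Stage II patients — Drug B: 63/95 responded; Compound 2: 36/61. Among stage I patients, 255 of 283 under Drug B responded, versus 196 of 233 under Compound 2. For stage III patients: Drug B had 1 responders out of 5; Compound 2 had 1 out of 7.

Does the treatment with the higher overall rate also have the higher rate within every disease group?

Stage II: Drug B 63/95 = 66.3%, Compound 2 36/61 = 59.0% → Drug B
Stage I: Drug B 255/283 = 90.1%, Compound 2 196/233 = 84.1% → Drug B
Stage III: Drug B 1/5 = 20.0%, Compound 2 1/7 = 14.3% → Drug B
Overall: Drug B 319/383 = 83.3%, Compound 2 233/301 = 77.4% → Drug B
Drug B wins overall and in every disease group — no reversal.

Yes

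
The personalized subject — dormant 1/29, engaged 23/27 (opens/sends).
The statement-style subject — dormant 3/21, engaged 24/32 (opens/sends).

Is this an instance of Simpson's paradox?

Dormant: the personalized subject 1/29 = 3.4%, the statement-style subject 3/21 = 14.3% → the statement-style subject
Engaged: the personalized subject 23/27 = 85.2%, the statement-style subject 24/32 = 75.0% → the personalized subject
Overall: the personalized subject 24/56 = 42.9%, the statement-style subject 27/53 = 50.9% → the statement-style subject
Neither sweeps: the personalized subject wins 1 of 2 groups, the statement-style subject wins 1. The statement-style subject wins overall but not every group — no Simpson reversal.

No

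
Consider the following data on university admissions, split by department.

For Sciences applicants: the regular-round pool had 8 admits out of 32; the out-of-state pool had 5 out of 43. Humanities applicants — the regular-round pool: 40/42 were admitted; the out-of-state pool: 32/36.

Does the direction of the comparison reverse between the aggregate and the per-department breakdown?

Sciences: the regular-round pool 8/32 = 25.0%, the out-of-state pool 5/43 = 11.6% → the regular-round pool
Humanities: the regular-round pool 40/42 = 95.2%, the out-of-state pool 32/36 = 88.9% → the regular-round pool
Overall: the regular-round pool 48/74 = 64.9%, the out-of-state pool 37/79 = 46.8% → the regular-round pool
The regular-round pool wins overall and in every department group — no reversal.

No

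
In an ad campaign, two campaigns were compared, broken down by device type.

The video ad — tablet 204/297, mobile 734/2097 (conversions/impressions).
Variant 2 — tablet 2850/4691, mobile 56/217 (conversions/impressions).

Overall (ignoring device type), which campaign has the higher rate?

Variant 2

Tablet: the video ad 204/297 = 68.7%, Variant 2 2850/4691 = 60.8% → the video ad
Mobile: the video ad 734/2097 = 35.0%, Variant 2 56/217 = 25.8% → the video ad
Overall: the video ad 938/2394 = 39.2%, Variant 2 2906/4908 = 59.2% → Variant 2
(The video ad wins every device group but Variant 2 wins overall — the video ad's impressions skew toward the low-rate mobile group.)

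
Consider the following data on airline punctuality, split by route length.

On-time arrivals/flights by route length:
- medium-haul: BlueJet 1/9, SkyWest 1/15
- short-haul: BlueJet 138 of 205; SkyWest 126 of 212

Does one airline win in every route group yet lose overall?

Medium-haul: BlueJet 1/9 = 11.1%, SkyWest 1/15 = 6.7% → BlueJet
Short-haul: BlueJet 138/205 = 67.3%, SkyWest 126/212 = 59.4% → BlueJet
Overall: BlueJet 139/214 = 65.0%, SkyWest 127/227 = 55.9% → BlueJet
BlueJet wins overall and in every route group — no reversal.

No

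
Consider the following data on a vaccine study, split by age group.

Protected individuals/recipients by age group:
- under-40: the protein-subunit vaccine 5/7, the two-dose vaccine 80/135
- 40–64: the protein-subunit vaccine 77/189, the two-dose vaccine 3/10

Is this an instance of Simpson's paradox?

Under-40: the protein-subunit vaccine 5/7 = 71.4%, the two-dose vaccine 80/135 = 59.3% → the protein-subunit vaccine
40–64: the protein-subunit vaccine 77/189 = 40.7%, the two-dose vaccine 3/10 = 30.0% → the protein-subunit vaccine
Overall: the protein-subunit vaccine 82/196 = 41.8%, the two-dose vaccine 83/145 = 57.2% → the two-dose vaccine
The protein-subunit vaccine wins each age group but the two-dose vaccine wins overall — the comparison reverses. The protein-subunit vaccine's recipients skew toward 40–64, which has a lower base rate.

Yes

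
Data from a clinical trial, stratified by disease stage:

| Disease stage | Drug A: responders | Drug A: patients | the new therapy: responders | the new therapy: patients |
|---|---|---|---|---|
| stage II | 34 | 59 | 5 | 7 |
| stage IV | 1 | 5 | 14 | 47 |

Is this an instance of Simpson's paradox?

Stage II: Drug A 34/59 = 57.6%, the new therapy 5/7 = 71.4% → the new therapy
Stage IV: Drug A 1/5 = 20.0%, the new therapy 14/47 = 29.8% → the new therapy
Overall: Drug A 35/64 = 54.7%, the new therapy 19/54 = 35.2% → Drug A
The new therapy wins each disease group but Drug A wins overall — the comparison reverses. The new therapy's patients skew toward stage IV, which has a lower base rate.

Yes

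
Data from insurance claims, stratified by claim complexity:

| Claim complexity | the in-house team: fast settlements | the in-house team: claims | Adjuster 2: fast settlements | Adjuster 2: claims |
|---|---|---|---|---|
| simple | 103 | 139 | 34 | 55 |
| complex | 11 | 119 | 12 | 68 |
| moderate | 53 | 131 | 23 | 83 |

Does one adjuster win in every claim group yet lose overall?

Simple: the in-house team 103/139 = 74.1%, Adjuster 2 34/55 = 61.8% → the in-house team
Complex: the in-house team 11/119 = 9.2%, Adjuster 2 12/68 = 17.6% → Adjuster 2
Moderate: the in-house team 53/131 = 40.5%, Adjuster 2 23/83 = 27.7% → the in-house team
Overall: the in-house team 167/389 = 42.9%, Adjuster 2 69/206 = 33.5% → the in-house team
Neither sweeps: the in-house team wins 2 of 3 groups, Adjuster 2 wins 1. The in-house team wins overall but not every group — no Simpson reversal.

No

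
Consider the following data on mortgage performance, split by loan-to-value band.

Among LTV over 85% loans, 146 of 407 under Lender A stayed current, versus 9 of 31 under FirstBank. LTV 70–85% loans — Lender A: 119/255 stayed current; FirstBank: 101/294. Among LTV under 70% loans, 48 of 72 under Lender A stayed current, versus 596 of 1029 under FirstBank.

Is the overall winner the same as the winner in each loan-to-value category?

LTV over 85%: Lender A 146/407 = 35.9%, FirstBank 9/31 = 29.0% → Lender A
LTV 70–85%: Lender A 119/255 = 46.7%, FirstBank 101/294 = 34.4% → Lender A
LTV under 70%: Lender A 48/72 = 66.7%, FirstBank 596/1029 = 57.9% → Lender A
Overall: Lender A 313/734 = 42.6%, FirstBank 706/1354 = 52.1% → FirstBank
Lender A wins each loan-to-value group but FirstBank wins overall — the comparison reverses. Lender A's loans skew toward LTV over 85%, which has a lower base rate.

No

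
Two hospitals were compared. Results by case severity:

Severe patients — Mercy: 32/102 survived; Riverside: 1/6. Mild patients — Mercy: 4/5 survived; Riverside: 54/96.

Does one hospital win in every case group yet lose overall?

Yes

Severe: Mercy 32/102 = 31.4%, Riverside 1/6 = 16.7% → Mercy
Mild: Mercy 4/5 = 80.0%, Riverside 54/96 = 56.2% → Mercy
Overall: Mercy 36/107 = 33.6%, Riverside 55/102 = 53.9% → Riverside
Mercy wins each case group but Riverside wins overall — the comparison reverses. Mercy's patients skew toward severe, which has a lower base rate.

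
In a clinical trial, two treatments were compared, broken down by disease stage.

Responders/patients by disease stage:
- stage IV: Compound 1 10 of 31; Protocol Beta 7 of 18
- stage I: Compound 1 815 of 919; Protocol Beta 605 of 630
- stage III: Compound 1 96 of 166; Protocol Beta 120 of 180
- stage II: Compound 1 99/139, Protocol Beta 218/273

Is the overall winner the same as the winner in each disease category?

Stage IV: Compound 1 10/31 = 32.3%, Protocol Beta 7/18 = 38.9% → Protocol Beta
Stage I: Compound 1 815/919 = 88.7%, Protocol Beta 605/630 = 96.0% → Protocol Beta
Stage III: Compound 1 96/166 = 57.8%, Protocol Beta 120/180 = 66.7% → Protocol Beta
Stage II: Compound 1 99/139 = 71.2%, Protocol Beta 218/273 = 79.9% → Protocol Beta
Overall: Compound 1 1020/1255 = 81.3%, Protocol Beta 950/1101 = 86.3% → Protocol Beta
Protocol Beta wins overall and in every disease group — no reversal.

Yes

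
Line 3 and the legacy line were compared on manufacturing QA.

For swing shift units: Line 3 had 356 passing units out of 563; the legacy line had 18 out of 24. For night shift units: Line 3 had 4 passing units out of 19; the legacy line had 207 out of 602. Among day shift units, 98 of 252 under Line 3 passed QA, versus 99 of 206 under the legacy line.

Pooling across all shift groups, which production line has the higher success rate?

Line 3

Swing shift: Line 3 356/563 = 63.2%, the legacy line 18/24 = 75.0% → the legacy line
Night shift: Line 3 4/19 = 21.1%, the legacy line 207/602 = 34.4% → the legacy line
Day shift: Line 3 98/252 = 38.9%, the legacy line 99/206 = 48.1% → the legacy line
Overall: Line 3 458/834 = 54.9%, the legacy line 324/832 = 38.9% → Line 3
(The legacy line wins every shift group but Line 3 wins overall — the legacy line's units skew toward the low-rate night shift group.)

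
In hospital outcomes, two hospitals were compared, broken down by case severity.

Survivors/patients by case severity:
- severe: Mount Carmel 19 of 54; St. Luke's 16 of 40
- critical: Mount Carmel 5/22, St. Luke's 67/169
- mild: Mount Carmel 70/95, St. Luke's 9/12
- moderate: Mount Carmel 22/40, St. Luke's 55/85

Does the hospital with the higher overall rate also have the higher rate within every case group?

No

Severe: Mount Carmel 19/54 = 35.2%, St. Luke's 16/40 = 40.0% → St. Luke's
Critical: Mount Carmel 5/22 = 22.7%, St. Luke's 67/169 = 39.6% → St. Luke's
Mild: Mount Carmel 70/95 = 73.7%, St. Luke's 9/12 = 75.0% → St. Luke's
Moderate: Mount Carmel 22/40 = 55.0%, St. Luke's 55/85 = 64.7% → St. Luke's
Overall: Mount Carmel 116/211 = 55.0%, St. Luke's 147/306 = 48.0% → Mount Carmel
St. Luke's wins each case group but Mount Carmel wins overall — the comparison reverses. St. Luke's's patients skew toward critical, which has a lower base rate.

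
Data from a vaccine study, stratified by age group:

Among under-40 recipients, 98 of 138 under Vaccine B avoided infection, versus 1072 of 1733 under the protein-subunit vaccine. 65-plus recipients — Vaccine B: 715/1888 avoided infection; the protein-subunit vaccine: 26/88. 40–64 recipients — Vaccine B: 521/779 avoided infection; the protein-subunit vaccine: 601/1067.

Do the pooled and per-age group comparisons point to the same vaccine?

No

Under-40: Vaccine B 98/138 = 71.0%, the protein-subunit vaccine 1072/1733 = 61.9% → Vaccine B
65-plus: Vaccine B 715/1888 = 37.9%, the protein-subunit vaccine 26/88 = 29.5% → Vaccine B
40–64: Vaccine B 521/779 = 66.9%, the protein-subunit vaccine 601/1067 = 56.3% → Vaccine B
Overall: Vaccine B 1334/2805 = 47.6%, the protein-subunit vaccine 1699/2888 = 58.8% → the protein-subunit vaccine
Vaccine B wins each age group but the protein-subunit vaccine wins overall — the comparison reverses. Vaccine B's recipients skew toward 65-plus, which has a lower base rate.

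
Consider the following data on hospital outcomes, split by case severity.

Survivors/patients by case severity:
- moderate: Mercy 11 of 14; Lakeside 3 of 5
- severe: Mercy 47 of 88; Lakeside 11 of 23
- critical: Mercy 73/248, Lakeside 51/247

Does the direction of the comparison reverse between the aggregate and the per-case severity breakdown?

No

Moderate: Mercy 11/14 = 78.6%, Lakeside 3/5 = 60.0% → Mercy
Severe: Mercy 47/88 = 53.4%, Lakeside 11/23 = 47.8% → Mercy
Critical: Mercy 73/248 = 29.4%, Lakeside 51/247 = 20.6% → Mercy
Overall: Mercy 131/350 = 37.4%, Lakeside 65/275 = 23.6% → Mercy
Mercy wins overall and in every case group — no reversal.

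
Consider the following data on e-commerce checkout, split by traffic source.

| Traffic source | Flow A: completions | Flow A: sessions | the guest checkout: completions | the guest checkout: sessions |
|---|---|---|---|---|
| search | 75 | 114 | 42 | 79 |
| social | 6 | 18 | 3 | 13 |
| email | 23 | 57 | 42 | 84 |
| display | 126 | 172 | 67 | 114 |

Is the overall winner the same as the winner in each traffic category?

Search: Flow A 75/114 = 65.8%, the guest checkout 42/79 = 53.2% → Flow A
Social: Flow A 6/18 = 33.3%, the guest checkout 3/13 = 23.1% → Flow A
Email: Flow A 23/57 = 40.4%, the guest checkout 42/84 = 50.0% → the guest checkout
Display: Flow A 126/172 = 73.3%, the guest checkout 67/114 = 58.8% → Flow A
Overall: Flow A 230/361 = 63.7%, the guest checkout 154/290 = 53.1% → Flow A
Neither sweeps: Flow A wins 3 of 4 groups, the guest checkout wins 1. Flow A wins overall but not every group — no Simpson reversal.

No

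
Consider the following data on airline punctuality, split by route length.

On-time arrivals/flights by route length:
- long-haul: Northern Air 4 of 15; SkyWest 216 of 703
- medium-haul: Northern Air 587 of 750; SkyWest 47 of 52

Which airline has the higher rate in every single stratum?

Long-haul: Northern Air 4/15 = 26.7%, SkyWest 216/703 = 30.7% → SkyWest
Medium-haul: Northern Air 587/750 = 78.3%, SkyWest 47/52 = 90.4% → SkyWest
SkyWest has the higher rate in both groups.

SkyWest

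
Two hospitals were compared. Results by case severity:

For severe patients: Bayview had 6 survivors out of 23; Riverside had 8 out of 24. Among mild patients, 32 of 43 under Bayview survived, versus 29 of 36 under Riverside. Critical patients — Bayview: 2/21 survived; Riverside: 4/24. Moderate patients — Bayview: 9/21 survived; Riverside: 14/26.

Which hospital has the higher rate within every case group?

Riverside

Severe: Bayview 6/23 = 26.1%, Riverside 8/24 = 33.3% → Riverside
Mild: Bayview 32/43 = 74.4%, Riverside 29/36 = 80.6% → Riverside
Critical: Bayview 2/21 = 9.5%, Riverside 4/24 = 16.7% → Riverside
Moderate: Bayview 9/21 = 42.9%, Riverside 14/26 = 53.8% → Riverside
Riverside has the higher rate in all 4 groups.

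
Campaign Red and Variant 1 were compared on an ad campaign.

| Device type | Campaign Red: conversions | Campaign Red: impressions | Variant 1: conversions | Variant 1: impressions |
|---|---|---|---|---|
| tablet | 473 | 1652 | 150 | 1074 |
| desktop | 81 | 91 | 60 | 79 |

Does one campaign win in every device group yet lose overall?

No

Tablet: Campaign Red 473/1652 = 28.6%, Variant 1 150/1074 = 14.0% → Campaign Red
Desktop: Campaign Red 81/91 = 89.0%, Variant 1 60/79 = 75.9% → Campaign Red
Overall: Campaign Red 554/1743 = 31.8%, Variant 1 210/1153 = 18.2% → Campaign Red
Campaign Red wins overall and in every device group — no reversal.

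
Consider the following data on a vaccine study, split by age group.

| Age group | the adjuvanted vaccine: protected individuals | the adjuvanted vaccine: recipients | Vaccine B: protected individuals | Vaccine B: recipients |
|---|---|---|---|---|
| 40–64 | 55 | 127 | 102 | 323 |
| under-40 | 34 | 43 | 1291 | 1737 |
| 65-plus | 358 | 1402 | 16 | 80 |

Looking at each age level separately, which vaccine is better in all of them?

40–64: the adjuvanted vaccine 55/127 = 43.3%, Vaccine B 102/323 = 31.6% → the adjuvanted vaccine
Under-40: the adjuvanted vaccine 34/43 = 79.1%, Vaccine B 1291/1737 = 74.3% → the adjuvanted vaccine
65-plus: the adjuvanted vaccine 358/1402 = 25.5%, Vaccine B 16/80 = 20.0% → the adjuvanted vaccine
The adjuvanted vaccine has the higher rate in all 3 groups.

the adjuvanted vaccine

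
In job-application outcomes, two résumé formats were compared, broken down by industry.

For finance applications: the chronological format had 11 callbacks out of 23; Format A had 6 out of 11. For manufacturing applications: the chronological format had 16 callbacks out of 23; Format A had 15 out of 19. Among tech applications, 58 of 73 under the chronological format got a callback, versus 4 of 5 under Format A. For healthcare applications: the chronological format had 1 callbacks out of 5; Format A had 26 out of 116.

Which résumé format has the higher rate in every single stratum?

Format A

Finance: the chronological format 11/23 = 47.8%, Format A 6/11 = 54.5% → Format A
Manufacturing: the chronological format 16/23 = 69.6%, Format A 15/19 = 78.9% → Format A
Tech: the chronological format 58/73 = 79.5%, Format A 4/5 = 80.0% → Format A
Healthcare: the chronological format 1/5 = 20.0%, Format A 26/116 = 22.4% → Format A
Format A has the higher rate in all 4 groups.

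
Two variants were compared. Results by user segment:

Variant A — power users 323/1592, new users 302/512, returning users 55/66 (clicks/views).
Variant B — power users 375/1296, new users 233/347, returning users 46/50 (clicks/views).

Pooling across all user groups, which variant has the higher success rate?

Power users: Variant A 323/1592 = 20.3%, Variant B 375/1296 = 28.9% → Variant B
New users: Variant A 302/512 = 59.0%, Variant B 233/347 = 67.1% → Variant B
Returning users: Variant A 55/66 = 83.3%, Variant B 46/50 = 92.0% → Variant B
Overall: Variant A 680/2170 = 31.3%, Variant B 654/1693 = 38.6% → Variant B

Variant B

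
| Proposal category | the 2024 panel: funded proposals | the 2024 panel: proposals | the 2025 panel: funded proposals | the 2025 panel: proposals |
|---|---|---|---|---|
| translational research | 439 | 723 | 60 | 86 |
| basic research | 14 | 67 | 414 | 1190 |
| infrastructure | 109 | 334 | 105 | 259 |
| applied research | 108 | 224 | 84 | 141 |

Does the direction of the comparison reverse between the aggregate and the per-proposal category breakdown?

Translational research: the 2024 panel 439/723 = 60.7%, the 2025 panel 60/86 = 69.8% → the 2025 panel
Basic research: the 2024 panel 14/67 = 20.9%, the 2025 panel 414/1190 = 34.8% → the 2025 panel
Infrastructure: the 2024 panel 109/334 = 32.6%, the 2025 panel 105/259 = 40.5% → the 2025 panel
Applied research: the 2024 panel 108/224 = 48.2%, the 2025 panel 84/141 = 59.6% → the 2025 panel
Overall: the 2024 panel 670/1348 = 49.7%, the 2025 panel 663/1676 = 39.6% → the 2024 panel
The 2025 panel wins each proposal group but the 2024 panel wins overall — the comparison reverses. The 2025 panel's proposals skew toward basic research, which has a lower base rate.

Yes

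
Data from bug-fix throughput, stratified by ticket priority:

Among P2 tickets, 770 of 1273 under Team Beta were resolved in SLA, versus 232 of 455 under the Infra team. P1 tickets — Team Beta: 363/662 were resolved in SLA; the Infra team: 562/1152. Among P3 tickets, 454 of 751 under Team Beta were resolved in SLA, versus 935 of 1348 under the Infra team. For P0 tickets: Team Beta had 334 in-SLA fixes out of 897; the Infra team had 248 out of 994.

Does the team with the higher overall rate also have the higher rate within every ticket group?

No

P2: Team Beta 770/1273 = 60.5%, the Infra team 232/455 = 51.0% → Team Beta
P1: Team Beta 363/662 = 54.8%, the Infra team 562/1152 = 48.8% → Team Beta
P3: Team Beta 454/751 = 60.5%, the Infra team 935/1348 = 69.4% → the Infra team
P0: Team Beta 334/897 = 37.2%, the Infra team 248/994 = 24.9% → Team Beta
Overall: Team Beta 1921/3583 = 53.6%, the Infra team 1977/3949 = 50.1% → Team Beta
Neither sweeps: Team Beta wins 3 of 4 groups, the Infra team wins 1. Team Beta wins overall but not every group — no Simpson reversal.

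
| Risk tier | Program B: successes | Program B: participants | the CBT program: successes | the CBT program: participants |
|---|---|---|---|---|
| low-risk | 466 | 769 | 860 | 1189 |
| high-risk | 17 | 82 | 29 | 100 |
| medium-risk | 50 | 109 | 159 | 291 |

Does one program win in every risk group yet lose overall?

Low-risk: Program B 466/769 = 60.6%, the CBT program 860/1189 = 72.3% → the CBT program
High-risk: Program B 17/82 = 20.7%, the CBT program 29/100 = 29.0% → the CBT program
Medium-risk: Program B 50/109 = 45.9%, the CBT program 159/291 = 54.6% → the CBT program
Overall: Program B 533/960 = 55.5%, the CBT program 1048/1580 = 66.3% → the CBT program
The CBT program wins overall and in every risk group — no reversal.

No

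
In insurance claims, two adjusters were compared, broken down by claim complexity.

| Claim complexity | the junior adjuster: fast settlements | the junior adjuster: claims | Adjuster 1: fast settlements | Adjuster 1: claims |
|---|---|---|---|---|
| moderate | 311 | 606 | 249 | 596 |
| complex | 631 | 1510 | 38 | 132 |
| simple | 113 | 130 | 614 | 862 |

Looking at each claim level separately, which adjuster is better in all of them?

Moderate: the junior adjuster 311/606 = 51.3%, Adjuster 1 249/596 = 41.8% → the junior adjuster
Complex: the junior adjuster 631/1510 = 41.8%, Adjuster 1 38/132 = 28.8% → the junior adjuster
Simple: the junior adjuster 113/130 = 86.9%, Adjuster 1 614/862 = 71.2% → the junior adjuster
The junior adjuster has the higher rate in all 3 groups.

the junior adjuster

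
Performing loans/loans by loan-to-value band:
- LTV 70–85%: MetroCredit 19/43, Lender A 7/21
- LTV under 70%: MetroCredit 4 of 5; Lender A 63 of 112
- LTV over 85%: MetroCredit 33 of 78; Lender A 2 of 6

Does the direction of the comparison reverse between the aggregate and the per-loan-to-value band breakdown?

LTV 70–85%: MetroCredit 19/43 = 44.2%, Lender A 7/21 = 33.3% → MetroCredit
LTV under 70%: MetroCredit 4/5 = 80.0%, Lender A 63/112 = 56.2% → MetroCredit
LTV over 85%: MetroCredit 33/78 = 42.3%, Lender A 2/6 = 33.3% → MetroCredit
Overall: MetroCredit 56/126 = 44.4%, Lender A 72/139 = 51.8% → Lender A
MetroCredit wins each loan-to-value group but Lender A wins overall — the comparison reverses. MetroCredit's loans skew toward LTV over 85%, which has a lower base rate.

Yes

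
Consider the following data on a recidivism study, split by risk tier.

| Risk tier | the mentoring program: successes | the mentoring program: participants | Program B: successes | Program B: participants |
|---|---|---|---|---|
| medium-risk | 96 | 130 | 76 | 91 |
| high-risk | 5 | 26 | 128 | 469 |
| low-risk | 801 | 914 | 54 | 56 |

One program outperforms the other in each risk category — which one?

Medium-risk: the mentoring program 96/130 = 73.8%, Program B 76/91 = 83.5% → Program B
High-risk: the mentoring program 5/26 = 19.2%, Program B 128/469 = 27.3% → Program B
Low-risk: the mentoring program 801/914 = 87.6%, Program B 54/56 = 96.4% → Program B
Program B has the higher rate in all 3 groups.

Program B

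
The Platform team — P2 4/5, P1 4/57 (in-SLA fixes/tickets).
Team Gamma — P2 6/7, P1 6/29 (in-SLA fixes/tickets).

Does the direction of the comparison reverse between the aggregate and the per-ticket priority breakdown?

P2: the Platform team 4/5 = 80.0%, Team Gamma 6/7 = 85.7% → Team Gamma
P1: the Platform team 4/57 = 7.0%, Team Gamma 6/29 = 20.7% → Team Gamma
Overall: the Platform team 8/62 = 12.9%, Team Gamma 12/36 = 33.3% → Team Gamma
Team Gamma wins overall and in every ticket group — no reversal.

No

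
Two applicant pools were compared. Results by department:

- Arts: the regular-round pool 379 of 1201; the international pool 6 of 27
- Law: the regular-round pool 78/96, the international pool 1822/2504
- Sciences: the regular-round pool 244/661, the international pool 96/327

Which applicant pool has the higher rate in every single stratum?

Arts: the regular-round pool 379/1201 = 31.6%, the international pool 6/27 = 22.2% → the regular-round pool
Law: the regular-round pool 78/96 = 81.2%, the international pool 1822/2504 = 72.8% → the regular-round pool
Sciences: the regular-round pool 244/661 = 36.9%, the international pool 96/327 = 29.4% → the regular-round pool
The regular-round pool has the higher rate in all 3 groups.

the regular-round pool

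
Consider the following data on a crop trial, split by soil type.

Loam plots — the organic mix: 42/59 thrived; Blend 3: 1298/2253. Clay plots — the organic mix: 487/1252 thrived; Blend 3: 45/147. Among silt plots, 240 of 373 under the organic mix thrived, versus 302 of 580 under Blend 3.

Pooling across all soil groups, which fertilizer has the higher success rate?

Loam: the organic mix 42/59 = 71.2%, Blend 3 1298/2253 = 57.6% → the organic mix
Clay: the organic mix 487/1252 = 38.9%, Blend 3 45/147 = 30.6% → the organic mix
Silt: the organic mix 240/373 = 64.3%, Blend 3 302/580 = 52.1% → the organic mix
Overall: the organic mix 769/1684 = 45.7%, Blend 3 1645/2980 = 55.2% → Blend 3
(The organic mix wins every soil group but Blend 3 wins overall — the organic mix's plots skew toward the low-rate clay group.)

Blend 3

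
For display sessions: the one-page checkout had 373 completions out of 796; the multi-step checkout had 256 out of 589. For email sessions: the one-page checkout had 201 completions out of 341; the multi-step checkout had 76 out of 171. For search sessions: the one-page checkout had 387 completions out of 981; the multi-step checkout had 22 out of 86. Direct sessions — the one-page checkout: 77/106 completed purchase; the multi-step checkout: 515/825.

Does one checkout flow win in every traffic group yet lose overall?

Yes

Display: the one-page checkout 373/796 = 46.9%, the multi-step checkout 256/589 = 43.5% → the one-page checkout
Email: the one-page checkout 201/341 = 58.9%, the multi-step checkout 76/171 = 44.4% → the one-page checkout
Search: the one-page checkout 387/981 = 39.4%, the multi-step checkout 22/86 = 25.6% → the one-page checkout
Direct: the one-page checkout 77/106 = 72.6%, the multi-step checkout 515/825 = 62.4% → the one-page checkout
Overall: the one-page checkout 1038/2224 = 46.7%, the multi-step checkout 869/1671 = 52.0% → the multi-step checkout
The one-page checkout wins each traffic group but the multi-step checkout wins overall — the comparison reverses. The one-page checkout's sessions skew toward search, which has a lower base rate.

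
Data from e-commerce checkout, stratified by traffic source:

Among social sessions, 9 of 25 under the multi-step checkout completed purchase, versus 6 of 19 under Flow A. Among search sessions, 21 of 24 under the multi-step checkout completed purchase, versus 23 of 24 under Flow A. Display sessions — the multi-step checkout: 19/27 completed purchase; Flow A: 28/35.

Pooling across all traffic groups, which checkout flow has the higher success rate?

Social: the multi-step checkout 9/25 = 36.0%, Flow A 6/19 = 31.6% → the multi-step checkout
Search: the multi-step checkout 21/24 = 87.5%, Flow A 23/24 = 95.8% → Flow A
Display: the multi-step checkout 19/27 = 70.4%, Flow A 28/35 = 80.0% → Flow A
Overall: the multi-step checkout 49/76 = 64.5%, Flow A 57/78 = 73.1% → Flow A
(Neither sweeps every traffic group, but Flow A has the higher pooled rate.)

Flow A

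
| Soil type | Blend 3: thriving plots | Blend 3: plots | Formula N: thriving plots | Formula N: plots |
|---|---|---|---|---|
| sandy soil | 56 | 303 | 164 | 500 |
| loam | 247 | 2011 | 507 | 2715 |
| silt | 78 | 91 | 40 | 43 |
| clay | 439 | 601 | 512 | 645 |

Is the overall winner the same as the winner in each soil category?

Yes

Sandy soil: Blend 3 56/303 = 18.5%, Formula N 164/500 = 32.8% → Formula N
Loam: Blend 3 247/2011 = 12.3%, Formula N 507/2715 = 18.7% → Formula N
Silt: Blend 3 78/91 = 85.7%, Formula N 40/43 = 93.0% → Formula N
Clay: Blend 3 439/601 = 73.0%, Formula N 512/645 = 79.4% → Formula N
Overall: Blend 3 820/3006 = 27.3%, Formula N 1223/3903 = 31.3% → Formula N
Formula N wins overall and in every soil group — no reversal.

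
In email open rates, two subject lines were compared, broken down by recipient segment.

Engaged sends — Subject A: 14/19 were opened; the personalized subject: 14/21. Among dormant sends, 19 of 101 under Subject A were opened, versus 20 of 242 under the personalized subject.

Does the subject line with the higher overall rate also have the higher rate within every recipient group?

Yes

Engaged: Subject A 14/19 = 73.7%, the personalized subject 14/21 = 66.7% → Subject A
Dormant: Subject A 19/101 = 18.8%, the personalized subject 20/242 = 8.3% → Subject A
Overall: Subject A 33/120 = 27.5%, the personalized subject 34/263 = 12.9% → Subject A
Subject A wins overall and in every recipient group — no reversal.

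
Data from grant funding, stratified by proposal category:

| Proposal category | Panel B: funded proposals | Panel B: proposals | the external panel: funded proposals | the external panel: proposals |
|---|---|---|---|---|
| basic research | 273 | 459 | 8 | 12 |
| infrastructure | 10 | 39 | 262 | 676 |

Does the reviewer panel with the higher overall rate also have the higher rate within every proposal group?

Basic research: Panel B 273/459 = 59.5%, the external panel 8/12 = 66.7% → the external panel
Infrastructure: Panel B 10/39 = 25.6%, the external panel 262/676 = 38.8% → the external panel
Overall: Panel B 283/498 = 56.8%, the external panel 270/688 = 39.2% → Panel B
The external panel wins each proposal group but Panel B wins overall — the comparison reverses. The external panel's proposals skew toward infrastructure, which has a lower base rate.

No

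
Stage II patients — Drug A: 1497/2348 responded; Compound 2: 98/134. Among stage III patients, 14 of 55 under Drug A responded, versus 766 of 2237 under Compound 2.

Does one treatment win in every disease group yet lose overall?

Stage II: Drug A 1497/2348 = 63.8%, Compound 2 98/134 = 73.1% → Compound 2
Stage III: Drug A 14/55 = 25.5%, Compound 2 766/2237 = 34.2% → Compound 2
Overall: Drug A 1511/2403 = 62.9%, Compound 2 864/2371 = 36.4% → Drug A
Compound 2 wins each disease group but Drug A wins overall — the comparison reverses. Compound 2's patients skew toward stage III, which has a lower base rate.

Yes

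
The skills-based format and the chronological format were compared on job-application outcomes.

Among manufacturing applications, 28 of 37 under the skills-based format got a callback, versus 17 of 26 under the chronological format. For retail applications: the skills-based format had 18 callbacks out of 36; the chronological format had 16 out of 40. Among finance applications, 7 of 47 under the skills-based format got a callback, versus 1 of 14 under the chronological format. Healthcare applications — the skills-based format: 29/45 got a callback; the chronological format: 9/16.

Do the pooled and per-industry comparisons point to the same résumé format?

Manufacturing: the skills-based format 28/37 = 75.7%, the chronological format 17/26 = 65.4% → the skills-based format
Retail: the skills-based format 18/36 = 50.0%, the chronological format 16/40 = 40.0% → the skills-based format
Finance: the skills-based format 7/47 = 14.9%, the chronological format 1/14 = 7.1% → the skills-based format
Healthcare: the skills-based format 29/45 = 64.4%, the chronological format 9/16 = 56.2% → the skills-based format
Overall: the skills-based format 82/165 = 49.7%, the chronological format 43/96 = 44.8% → the skills-based format
The skills-based format wins overall and in every industry group — no reversal.

Yes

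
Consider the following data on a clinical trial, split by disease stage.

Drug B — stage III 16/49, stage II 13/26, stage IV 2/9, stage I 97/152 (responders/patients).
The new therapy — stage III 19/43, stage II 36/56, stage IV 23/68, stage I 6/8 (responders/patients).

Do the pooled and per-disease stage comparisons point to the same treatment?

Stage III: Drug B 16/49 = 32.7%, the new therapy 19/43 = 44.2% → the new therapy
Stage II: Drug B 13/26 = 50.0%, the new therapy 36/56 = 64.3% → the new therapy
Stage IV: Drug B 2/9 = 22.2%, the new therapy 23/68 = 33.8% → the new therapy
Stage I: Drug B 97/152 = 63.8%, the new therapy 6/8 = 75.0% → the new therapy
Overall: Drug B 128/236 = 54.2%, the new therapy 84/175 = 48.0% → Drug B
The new therapy wins each disease group but Drug B wins overall — the comparison reverses. The new therapy's patients skew toward stage IV, which has a lower base rate.

No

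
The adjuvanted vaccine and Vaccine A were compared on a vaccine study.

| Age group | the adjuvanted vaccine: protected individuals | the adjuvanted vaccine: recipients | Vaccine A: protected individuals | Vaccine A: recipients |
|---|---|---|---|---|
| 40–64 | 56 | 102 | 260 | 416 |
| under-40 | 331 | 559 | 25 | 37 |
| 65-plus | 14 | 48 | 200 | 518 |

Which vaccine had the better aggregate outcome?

the adjuvanted vaccine

40–64: the adjuvanted vaccine 56/102 = 54.9%, Vaccine A 260/416 = 62.5% → Vaccine A
Under-40: the adjuvanted vaccine 331/559 = 59.2%, Vaccine A 25/37 = 67.6% → Vaccine A
65-plus: the adjuvanted vaccine 14/48 = 29.2%, Vaccine A 200/518 = 38.6% → Vaccine A
Overall: the adjuvanted vaccine 401/709 = 56.6%, Vaccine A 485/971 = 49.9% → the adjuvanted vaccine
(Vaccine A wins every age group but the adjuvanted vaccine wins overall — Vaccine A's recipients skew toward the low-rate 65-plus group.)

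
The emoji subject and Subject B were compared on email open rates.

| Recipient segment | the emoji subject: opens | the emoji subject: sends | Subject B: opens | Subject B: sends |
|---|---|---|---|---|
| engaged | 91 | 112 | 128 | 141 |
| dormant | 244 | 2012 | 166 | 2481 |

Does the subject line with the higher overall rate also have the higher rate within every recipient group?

Engaged: the emoji subject 91/112 = 81.2%, Subject B 128/141 = 90.8% → Subject B
Dormant: the emoji subject 244/2012 = 12.1%, Subject B 166/2481 = 6.7% → the emoji subject
Overall: the emoji subject 335/2124 = 15.8%, Subject B 294/2622 = 11.2% → the emoji subject
Neither sweeps: the emoji subject wins 1 of 2 groups, Subject B wins 1. The emoji subject wins overall but not every group — no Simpson reversal.

No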